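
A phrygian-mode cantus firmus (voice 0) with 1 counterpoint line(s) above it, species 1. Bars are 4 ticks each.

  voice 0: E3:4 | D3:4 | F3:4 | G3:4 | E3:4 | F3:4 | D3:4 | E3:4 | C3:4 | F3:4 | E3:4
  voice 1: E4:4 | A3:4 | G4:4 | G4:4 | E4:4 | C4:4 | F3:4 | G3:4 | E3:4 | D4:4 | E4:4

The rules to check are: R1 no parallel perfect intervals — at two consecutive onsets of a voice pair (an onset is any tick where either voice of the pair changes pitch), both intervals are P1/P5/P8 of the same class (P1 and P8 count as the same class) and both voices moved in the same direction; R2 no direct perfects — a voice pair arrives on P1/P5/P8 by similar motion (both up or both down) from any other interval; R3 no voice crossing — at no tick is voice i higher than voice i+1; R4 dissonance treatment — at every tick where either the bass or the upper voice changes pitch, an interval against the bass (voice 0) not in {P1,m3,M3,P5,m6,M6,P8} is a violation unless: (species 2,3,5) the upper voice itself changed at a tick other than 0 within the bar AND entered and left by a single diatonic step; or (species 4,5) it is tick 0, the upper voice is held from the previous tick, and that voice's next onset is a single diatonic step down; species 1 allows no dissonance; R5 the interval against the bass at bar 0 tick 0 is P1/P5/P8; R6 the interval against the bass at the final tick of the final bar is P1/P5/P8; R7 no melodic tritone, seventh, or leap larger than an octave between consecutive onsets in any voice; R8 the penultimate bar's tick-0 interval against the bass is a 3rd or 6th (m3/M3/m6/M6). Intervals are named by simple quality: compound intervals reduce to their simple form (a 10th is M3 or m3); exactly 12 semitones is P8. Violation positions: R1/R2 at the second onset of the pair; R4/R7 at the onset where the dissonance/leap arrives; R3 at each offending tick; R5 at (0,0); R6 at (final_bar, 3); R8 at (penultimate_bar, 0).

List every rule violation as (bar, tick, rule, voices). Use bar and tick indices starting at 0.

(1, 0, R2, (0, 1))
(2, 0, R4, (0, 1))
(2, 0, R7, (1,))
(4, 0, R1, (0, 1))
(9, 0, R7, (1,))

bar 0: v0=E3 v1=E4 downbeat P8
bar 1: v0=D3 v1=A3 downbeat P5
bar 2: v0=F3 v1=G4 downbeat M2
bar 3: v0=G3 v1=G4 downbeat P8
bar 4: v0=E3 v1=E4 downbeat P8
bar 5: v0=F3 v1=C4 downbeat P5
bar 6: v0=D3 v1=F3 downbeat m3
bar 7: v0=E3 v1=G3 downbeat m3
bar 8: v0=C3 v1=E3 downbeat M3
bar 9: v0=F3 v1=D4 downbeat M6
bar 10: v0=E3 v1=E4 downbeat P8
  -> R2 @ bar 1 tick 0 v(0, 1): E3/E4 P8 -> D3/A3 P5 similar
  -> R4 @ bar 2 tick 0 v(0, 1): F3/G4 M2 untreated
  -> R7 @ bar 2 tick 0 v(1,): A3->G4 leap 10st
  -> R1 @ bar 4 tick 0 v(0, 1): G3/G4 P8 -> E3/E4 P8 similar
  -> R7 @ bar 9 tick 0 v(1,): E3->D4 leap 10st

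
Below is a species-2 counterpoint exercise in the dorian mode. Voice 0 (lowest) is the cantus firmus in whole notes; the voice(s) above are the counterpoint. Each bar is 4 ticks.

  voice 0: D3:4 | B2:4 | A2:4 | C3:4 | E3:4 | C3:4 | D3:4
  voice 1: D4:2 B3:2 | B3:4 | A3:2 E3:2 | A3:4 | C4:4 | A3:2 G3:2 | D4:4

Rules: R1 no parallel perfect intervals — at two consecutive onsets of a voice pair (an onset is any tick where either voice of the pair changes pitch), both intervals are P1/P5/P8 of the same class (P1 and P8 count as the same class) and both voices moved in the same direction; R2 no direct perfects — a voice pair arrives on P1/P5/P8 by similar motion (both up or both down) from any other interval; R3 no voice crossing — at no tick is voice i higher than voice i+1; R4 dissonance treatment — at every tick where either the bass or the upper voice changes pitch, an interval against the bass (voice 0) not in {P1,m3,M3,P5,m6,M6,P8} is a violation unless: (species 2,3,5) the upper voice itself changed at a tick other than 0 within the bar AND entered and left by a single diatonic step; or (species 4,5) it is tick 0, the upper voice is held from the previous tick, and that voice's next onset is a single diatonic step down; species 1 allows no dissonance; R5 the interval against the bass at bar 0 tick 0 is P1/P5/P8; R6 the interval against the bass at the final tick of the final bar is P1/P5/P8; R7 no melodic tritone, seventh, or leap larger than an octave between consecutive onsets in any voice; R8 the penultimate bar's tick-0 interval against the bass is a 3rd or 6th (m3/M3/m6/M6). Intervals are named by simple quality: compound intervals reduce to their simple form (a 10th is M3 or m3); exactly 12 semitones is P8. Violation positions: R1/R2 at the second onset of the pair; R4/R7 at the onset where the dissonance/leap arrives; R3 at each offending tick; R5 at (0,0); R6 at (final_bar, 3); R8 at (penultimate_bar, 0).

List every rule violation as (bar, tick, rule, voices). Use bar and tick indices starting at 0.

(2, 0, R1, (0, 1))
(6, 0, R2, (0, 1))

bar 0: v0=D3 v1=D4 downbeat P8
bar 1: v0=B2 v1=B3 downbeat P8
bar 2: v0=A2 v1=A3 downbeat P8
bar 3: v0=C3 v1=A3 downbeat M6
bar 4: v0=E3 v1=C4 downbeat m6
bar 5: v0=C3 v1=A3 downbeat M6
bar 6: v0=D3 v1=D4 downbeat P8
  -> R1 @ bar 2 tick 0 v(0, 1): B2/B3 P8 -> A2/A3 P8 similar
  -> R2 @ bar 6 tick 0 v(0, 1): C3/G3 P5 -> D3/D4 P8 similar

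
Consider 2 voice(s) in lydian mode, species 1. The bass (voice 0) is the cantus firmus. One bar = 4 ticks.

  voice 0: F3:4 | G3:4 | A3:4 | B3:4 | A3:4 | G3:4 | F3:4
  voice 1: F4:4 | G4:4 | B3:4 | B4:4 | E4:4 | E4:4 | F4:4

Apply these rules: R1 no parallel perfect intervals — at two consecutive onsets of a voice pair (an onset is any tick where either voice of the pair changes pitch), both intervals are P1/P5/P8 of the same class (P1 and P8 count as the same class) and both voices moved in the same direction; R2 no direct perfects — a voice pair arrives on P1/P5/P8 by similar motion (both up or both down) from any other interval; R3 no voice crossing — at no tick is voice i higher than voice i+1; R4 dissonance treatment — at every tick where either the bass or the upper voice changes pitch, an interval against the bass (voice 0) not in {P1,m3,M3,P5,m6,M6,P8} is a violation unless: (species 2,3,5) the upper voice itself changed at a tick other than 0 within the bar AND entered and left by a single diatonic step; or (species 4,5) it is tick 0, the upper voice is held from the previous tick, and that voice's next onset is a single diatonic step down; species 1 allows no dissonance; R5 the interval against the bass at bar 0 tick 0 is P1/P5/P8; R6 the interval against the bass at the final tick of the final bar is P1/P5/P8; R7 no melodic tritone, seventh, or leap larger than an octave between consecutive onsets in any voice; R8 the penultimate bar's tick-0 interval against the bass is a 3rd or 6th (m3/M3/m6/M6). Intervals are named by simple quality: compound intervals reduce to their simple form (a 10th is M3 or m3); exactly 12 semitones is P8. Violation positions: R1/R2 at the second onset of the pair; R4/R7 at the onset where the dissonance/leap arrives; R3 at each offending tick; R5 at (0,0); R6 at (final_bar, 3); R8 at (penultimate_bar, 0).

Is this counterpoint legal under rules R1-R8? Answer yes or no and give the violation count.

bar 0: v0=F3 v1=F4 (P8)
bar 1: v0=G3 v1=G4 (P8)
bar 2: v0=A3 v1=B3 (M2)
bar 3: v0=B3 v1=B4 (P8)
bar 4: v0=A3 v1=E4 (P5)
bar 5: v0=G3 v1=E4 (M6)
bar 6: v0=F3 v1=F4 (P8)
  R1 @ bar1.0: F3/F4 P8 -> G3/G4 P8 similar
  R4 @ bar2.0: A3/B3 M2 untreated
  R2 @ bar3.0: A3/B3 M2 -> B3/B4 P8 similar
  R2 @ bar4.0: B3/B4 P8 -> A3/E4 P5 similar

No (4 violations)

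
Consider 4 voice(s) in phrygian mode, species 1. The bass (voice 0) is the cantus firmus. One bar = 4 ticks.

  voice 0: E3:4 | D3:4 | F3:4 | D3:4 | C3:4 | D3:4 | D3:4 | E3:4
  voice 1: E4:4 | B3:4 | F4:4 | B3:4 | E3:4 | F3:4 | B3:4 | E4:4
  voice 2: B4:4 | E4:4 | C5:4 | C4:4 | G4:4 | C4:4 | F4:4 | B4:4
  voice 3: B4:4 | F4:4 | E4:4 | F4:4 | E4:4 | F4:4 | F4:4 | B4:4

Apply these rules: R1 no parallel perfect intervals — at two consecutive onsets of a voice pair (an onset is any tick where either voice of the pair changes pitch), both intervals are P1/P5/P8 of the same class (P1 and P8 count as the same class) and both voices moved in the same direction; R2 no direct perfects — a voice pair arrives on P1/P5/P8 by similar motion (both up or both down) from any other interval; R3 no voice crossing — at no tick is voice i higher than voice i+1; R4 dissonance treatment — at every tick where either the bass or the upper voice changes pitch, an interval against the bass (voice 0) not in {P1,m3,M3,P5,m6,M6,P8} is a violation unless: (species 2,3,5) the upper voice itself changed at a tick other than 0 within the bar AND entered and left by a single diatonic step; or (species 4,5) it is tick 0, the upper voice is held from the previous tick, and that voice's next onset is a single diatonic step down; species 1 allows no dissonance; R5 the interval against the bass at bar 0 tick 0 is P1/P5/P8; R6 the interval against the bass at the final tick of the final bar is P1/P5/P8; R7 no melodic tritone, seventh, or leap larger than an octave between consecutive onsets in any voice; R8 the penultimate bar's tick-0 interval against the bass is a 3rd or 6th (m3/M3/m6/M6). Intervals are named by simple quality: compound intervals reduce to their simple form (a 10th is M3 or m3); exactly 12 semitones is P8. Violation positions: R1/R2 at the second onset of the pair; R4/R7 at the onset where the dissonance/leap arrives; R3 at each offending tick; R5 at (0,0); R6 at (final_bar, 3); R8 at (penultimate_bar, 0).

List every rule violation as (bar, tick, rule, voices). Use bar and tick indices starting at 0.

bar 0: v0=E3 v1=E4 v2=B4 v3=B4 downbeat P5
bar 1: v0=D3 v1=B3 v2=E4 v3=F4 downbeat m3
bar 2: v0=F3 v1=F4 v2=C5 v3=E4 downbeat M7
bar 3: v0=D3 v1=B3 v2=C4 v3=F4 downbeat m3
bar 4: v0=C3 v1=E3 v2=G4 v3=E4 downbeat M3
bar 5: v0=D3 v1=F3 v2=C4 v3=F4 downbeat m3
bar 6: v0=D3 v1=B3 v2=F4 v3=F4 downbeat m3
bar 7: v0=E3 v1=E4 v2=B4 v3=B4 downbeat P5
  -> R4 @ bar 1 tick 0 v(0, 2): D3/E4 M2 untreated
  -> R7 @ bar 1 tick 0 v(3,): B4->F4 leap 6st
  -> R2 @ bar 2 tick 0 v(0, 1): D3/B3 M6 -> F3/F4 P8 similar
  -> R2 @ bar 2 tick 0 v(0, 2): D3/E4 M2 -> F3/C5 P5 similar
  -> R2 @ bar 2 tick 0 v(1, 2): B3/E4 P4 -> F4/C5 P5 similar
  -> R3 @ bar 2 tick 0 v(2, 3): C5 above E4
  -> R4 @ bar 2 tick 0 v(0, 3): F3/E4 M7 untreated
  -> R7 @ bar 2 tick 0 v(1,): B3->F4 leap 6st
  -> R3 @ bar 2 tick 1 v(2, 3): C5 above E4
  -> R3 @ bar 2 tick 2 v(2, 3): C5 above E4
  -> R3 @ bar 2 tick 3 v(2, 3): C5 above E4
  -> R4 @ bar 3 tick 0 v(0, 2): D3/C4 m7 untreated
  -> R7 @ bar 3 tick 0 v(1,): F4->B3 leap 6st
  -> R2 @ bar 4 tick 0 v(1, 3): B3/F4 TT -> E3/E4 P8 similar
  -> R3 @ bar 4 tick 0 v(2, 3): G4 above E4
  -> R3 @ bar 4 tick 1 v(2, 3): G4 above E4
  -> R3 @ bar 4 tick 2 v(2, 3): G4 above E4
  -> R3 @ bar 4 tick 3 v(2, 3): G4 above E4
  -> R1 @ bar 5 tick 0 v(1, 3): E3/E4 P8 -> F3/F4 P8 similar
  -> R4 @ bar 5 tick 0 v(0, 2): D3/C4 m7 untreated
  -> R7 @ bar 6 tick 0 v(1,): F3->B3 leap 6st
  -> R1 @ bar 7 tick 0 v(2, 3): F4/F4 P1 -> B4/B4 P1 similar
  -> R2 @ bar 7 tick 0 v(0, 1): D3/B3 M6 -> E3/E4 P8 similar
  -> R2 @ bar 7 tick 0 v(0, 2): D3/F4 m3 -> E3/B4 P5 similar
  -> R2 @ bar 7 tick 0 v(0, 3): D3/F4 m3 -> E3/B4 P5 similar
  -> R2 @ bar 7 tick 0 v(1, 2): B3/F4 TT -> E4/B4 P5 similar
  -> R2 @ bar 7 tick 0 v(1, 3): B3/F4 TT -> E4/B4 P5 similar
  -> R7 @ bar 7 tick 0 v(2,): F4->B4 leap 6st
  -> R7 @ bar 7 tick 0 v(3,): F4->B4 leap 6st

(1, 0, R4, (0, 2))
(1, 0, R7, (3,))
(2, 0, R2, (0, 1))
(2, 0, R2, (0, 2))
(2, 0, R2, (1, 2))
(2, 0, R3, (2, 3))
(2, 0, R4, (0, 3))
(2, 0, R7, (1,))
(2, 1, R3, (2, 3))
(2, 2, R3, (2, 3))
(2, 3, R3, (2, 3))
(3, 0, R4, (0, 2))
(3, 0, R7, (1,))
(4, 0, R2, (1, 3))
(4, 0, R3, (2, 3))
(4, 1, R3, (2, 3))
(4, 2, R3, (2, 3))
(4, 3, R3, (2, 3))
(5, 0, R1, (1, 3))
(5, 0, R4, (0, 2))
(6, 0, R7, (1,))
(7, 0, R1, (2, 3))
(7, 0, R2, (0, 1))
(7, 0, R2, (0, 2))
(7, 0, R2, (0, 3))
(7, 0, R2, (1, 2))
(7, 0, R2, (1, 3))
(7, 0, R7, (2,))
(7, 0, R7, (3,))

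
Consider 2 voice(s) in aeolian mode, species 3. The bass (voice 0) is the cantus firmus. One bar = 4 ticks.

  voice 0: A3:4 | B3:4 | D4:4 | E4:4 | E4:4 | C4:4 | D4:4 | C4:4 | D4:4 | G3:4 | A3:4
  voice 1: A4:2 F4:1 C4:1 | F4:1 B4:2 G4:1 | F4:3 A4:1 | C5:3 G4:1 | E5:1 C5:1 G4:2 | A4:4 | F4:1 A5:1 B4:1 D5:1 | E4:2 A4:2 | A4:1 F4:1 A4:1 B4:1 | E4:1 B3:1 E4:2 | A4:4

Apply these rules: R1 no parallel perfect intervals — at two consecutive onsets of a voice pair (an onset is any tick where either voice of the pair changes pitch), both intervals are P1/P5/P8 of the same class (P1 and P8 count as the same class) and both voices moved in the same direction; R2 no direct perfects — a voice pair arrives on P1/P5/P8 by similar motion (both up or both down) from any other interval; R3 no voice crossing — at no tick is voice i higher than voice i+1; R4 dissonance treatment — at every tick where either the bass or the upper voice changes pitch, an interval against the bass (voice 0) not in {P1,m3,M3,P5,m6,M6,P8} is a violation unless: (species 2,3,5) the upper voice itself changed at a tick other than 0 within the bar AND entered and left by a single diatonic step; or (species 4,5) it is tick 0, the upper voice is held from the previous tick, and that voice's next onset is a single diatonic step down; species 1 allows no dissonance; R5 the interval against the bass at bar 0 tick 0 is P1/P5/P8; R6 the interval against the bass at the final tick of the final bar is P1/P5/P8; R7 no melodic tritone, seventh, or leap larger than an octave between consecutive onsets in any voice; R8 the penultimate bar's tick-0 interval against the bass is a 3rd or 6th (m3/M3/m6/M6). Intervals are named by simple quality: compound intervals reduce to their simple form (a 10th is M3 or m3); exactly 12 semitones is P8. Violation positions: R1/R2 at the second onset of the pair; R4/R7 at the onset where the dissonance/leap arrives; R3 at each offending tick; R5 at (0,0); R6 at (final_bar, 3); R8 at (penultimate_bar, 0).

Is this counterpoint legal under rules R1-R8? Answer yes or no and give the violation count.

bar 0: v0=A3 v1=A4 (P8)
bar 1: v0=B3 v1=F4 (TT)
bar 2: v0=D4 v1=F4 (m3)
bar 3: v0=E4 v1=C5 (m6)
bar 4: v0=E4 v1=E5 (P8)
bar 5: v0=C4 v1=A4 (M6)
bar 6: v0=D4 v1=F4 (m3)
bar 7: v0=C4 v1=E4 (M3)
bar 8: v0=D4 v1=A4 (P5)
bar 9: v0=G3 v1=E4 (M6)
bar 10: v0=A3 v1=A4 (P8)
  R4 @ bar1.0: B3/F4 TT untreated
  R7 @ bar1.1: F4->B4 leap 6st
  R7 @ bar6.1: F4->A5 leap 16st
  R7 @ bar6.2: A5->B4 leap 10st
  R7 @ bar7.0: D5->E4 leap 10st
  R2 @ bar10.0: G3/E4 M6 -> A3/A4 P8 similar

No (6 violations)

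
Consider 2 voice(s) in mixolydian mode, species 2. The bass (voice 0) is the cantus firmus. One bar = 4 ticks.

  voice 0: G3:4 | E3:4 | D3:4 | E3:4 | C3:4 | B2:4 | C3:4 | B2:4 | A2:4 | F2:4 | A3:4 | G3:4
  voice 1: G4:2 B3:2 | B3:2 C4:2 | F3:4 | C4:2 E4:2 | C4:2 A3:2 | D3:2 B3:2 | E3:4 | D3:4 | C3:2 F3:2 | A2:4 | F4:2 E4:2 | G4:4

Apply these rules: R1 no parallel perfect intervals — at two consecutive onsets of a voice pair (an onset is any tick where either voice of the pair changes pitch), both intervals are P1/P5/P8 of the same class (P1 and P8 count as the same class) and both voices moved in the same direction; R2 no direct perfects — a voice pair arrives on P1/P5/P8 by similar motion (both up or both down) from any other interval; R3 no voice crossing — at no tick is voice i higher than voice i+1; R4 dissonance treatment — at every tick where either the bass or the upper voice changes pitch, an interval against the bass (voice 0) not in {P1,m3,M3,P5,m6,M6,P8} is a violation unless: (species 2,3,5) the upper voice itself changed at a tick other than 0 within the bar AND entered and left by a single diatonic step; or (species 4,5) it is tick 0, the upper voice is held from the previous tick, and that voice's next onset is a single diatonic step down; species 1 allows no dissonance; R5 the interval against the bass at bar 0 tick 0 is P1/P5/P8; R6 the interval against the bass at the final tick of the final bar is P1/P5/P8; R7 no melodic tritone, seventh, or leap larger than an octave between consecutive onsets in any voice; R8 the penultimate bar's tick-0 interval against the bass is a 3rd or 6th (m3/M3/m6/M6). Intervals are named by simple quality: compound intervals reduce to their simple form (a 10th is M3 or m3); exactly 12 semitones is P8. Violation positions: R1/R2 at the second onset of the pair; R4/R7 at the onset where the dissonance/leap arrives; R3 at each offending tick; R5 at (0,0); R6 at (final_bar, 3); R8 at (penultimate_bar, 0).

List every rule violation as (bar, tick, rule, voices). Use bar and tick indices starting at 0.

(4, 0, R1, (0, 1))
(10, 0, R7, (0,))
(10, 0, R7, (1,))

bar 0: v0=G3 v1=G4 downbeat P8
bar 1: v0=E3 v1=B3 downbeat P5
bar 2: v0=D3 v1=F3 downbeat m3
bar 3: v0=E3 v1=C4 downbeat m6
bar 4: v0=C3 v1=C4 downbeat P8
bar 5: v0=B2 v1=D3 downbeat m3
bar 6: v0=C3 v1=E3 downbeat M3
bar 7: v0=B2 v1=D3 downbeat m3
bar 8: v0=A2 v1=C3 downbeat m3
bar 9: v0=F2 v1=A2 downbeat M3
bar 10: v0=A3 v1=F4 downbeat m6
bar 11: v0=G3 v1=G4 downbeat P8
  -> R1 @ bar 4 tick 0 v(0, 1): E3/E4 P8 -> C3/C4 P8 similar
  -> R7 @ bar 10 tick 0 v(0,): F2->A3 leap 16st
  -> R7 @ bar 10 tick 0 v(1,): A2->F4 leap 20st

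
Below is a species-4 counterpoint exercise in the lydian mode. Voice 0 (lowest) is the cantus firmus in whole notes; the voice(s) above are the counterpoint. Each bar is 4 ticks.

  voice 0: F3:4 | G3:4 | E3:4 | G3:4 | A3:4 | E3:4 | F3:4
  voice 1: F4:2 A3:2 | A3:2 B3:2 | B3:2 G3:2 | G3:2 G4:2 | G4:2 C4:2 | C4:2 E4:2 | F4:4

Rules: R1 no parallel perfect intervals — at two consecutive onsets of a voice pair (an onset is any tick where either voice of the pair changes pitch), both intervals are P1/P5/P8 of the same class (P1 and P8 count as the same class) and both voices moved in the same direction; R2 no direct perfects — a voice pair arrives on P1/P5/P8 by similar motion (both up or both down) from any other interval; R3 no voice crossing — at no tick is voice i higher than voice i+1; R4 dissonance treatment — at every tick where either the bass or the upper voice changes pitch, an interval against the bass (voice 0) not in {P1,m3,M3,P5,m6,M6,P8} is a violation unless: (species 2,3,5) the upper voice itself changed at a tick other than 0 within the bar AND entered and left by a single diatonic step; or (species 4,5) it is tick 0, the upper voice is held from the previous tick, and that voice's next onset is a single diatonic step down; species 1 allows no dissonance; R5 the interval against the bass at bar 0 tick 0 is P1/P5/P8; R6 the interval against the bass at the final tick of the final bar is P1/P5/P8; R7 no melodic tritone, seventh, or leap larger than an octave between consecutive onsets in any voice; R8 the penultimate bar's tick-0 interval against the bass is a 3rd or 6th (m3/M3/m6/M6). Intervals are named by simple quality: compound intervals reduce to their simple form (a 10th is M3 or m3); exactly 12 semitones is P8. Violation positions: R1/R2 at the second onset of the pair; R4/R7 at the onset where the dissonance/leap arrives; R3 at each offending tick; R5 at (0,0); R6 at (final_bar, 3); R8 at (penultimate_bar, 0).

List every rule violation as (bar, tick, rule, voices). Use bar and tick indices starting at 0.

bar 0: v0=F3 v1=F4 downbeat P8
bar 1: v0=G3 v1=A3 downbeat M2
bar 2: v0=E3 v1=B3 downbeat P5
bar 3: v0=G3 v1=G3 downbeat P1
bar 4: v0=A3 v1=G4 downbeat m7
bar 5: v0=E3 v1=C4 downbeat m6
bar 6: v0=F3 v1=F4 downbeat P8
  -> R4 @ bar 1 tick 0 v(0, 1): G3/A3 M2 untreated
  -> R4 @ bar 4 tick 0 v(0, 1): A3/G4 m7 untreated
  -> R1 @ bar 6 tick 0 v(0, 1): E3/E4 P8 -> F3/F4 P8 similar

(1, 0, R4, (0, 1))
(4, 0, R4, (0, 1))
(6, 0, R1, (0, 1))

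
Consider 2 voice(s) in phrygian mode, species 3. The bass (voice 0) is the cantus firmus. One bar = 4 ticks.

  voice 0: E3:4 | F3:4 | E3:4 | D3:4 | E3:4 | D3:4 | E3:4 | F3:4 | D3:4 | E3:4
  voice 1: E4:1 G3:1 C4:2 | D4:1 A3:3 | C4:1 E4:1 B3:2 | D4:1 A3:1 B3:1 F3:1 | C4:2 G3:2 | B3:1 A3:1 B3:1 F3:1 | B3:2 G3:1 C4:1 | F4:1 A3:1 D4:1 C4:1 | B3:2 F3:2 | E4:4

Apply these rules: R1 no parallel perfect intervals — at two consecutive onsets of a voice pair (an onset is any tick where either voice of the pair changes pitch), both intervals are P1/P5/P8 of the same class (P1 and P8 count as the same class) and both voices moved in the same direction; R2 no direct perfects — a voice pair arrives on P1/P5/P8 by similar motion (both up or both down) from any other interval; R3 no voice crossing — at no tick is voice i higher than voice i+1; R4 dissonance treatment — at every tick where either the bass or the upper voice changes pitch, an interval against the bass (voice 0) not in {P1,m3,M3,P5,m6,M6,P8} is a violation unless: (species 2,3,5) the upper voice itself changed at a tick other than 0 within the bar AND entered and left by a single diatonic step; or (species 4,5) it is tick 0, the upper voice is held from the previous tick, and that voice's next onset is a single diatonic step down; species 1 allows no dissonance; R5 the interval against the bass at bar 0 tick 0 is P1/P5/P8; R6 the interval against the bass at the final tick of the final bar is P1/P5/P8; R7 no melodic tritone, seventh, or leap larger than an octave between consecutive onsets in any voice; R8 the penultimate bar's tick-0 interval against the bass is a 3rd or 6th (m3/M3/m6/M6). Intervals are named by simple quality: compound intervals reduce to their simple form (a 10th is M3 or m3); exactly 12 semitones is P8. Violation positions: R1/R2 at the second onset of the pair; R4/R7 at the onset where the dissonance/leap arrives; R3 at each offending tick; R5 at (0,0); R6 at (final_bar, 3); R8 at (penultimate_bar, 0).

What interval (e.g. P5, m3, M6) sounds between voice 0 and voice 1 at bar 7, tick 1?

M3

voice 0=F3 voice 1=A3 -> M3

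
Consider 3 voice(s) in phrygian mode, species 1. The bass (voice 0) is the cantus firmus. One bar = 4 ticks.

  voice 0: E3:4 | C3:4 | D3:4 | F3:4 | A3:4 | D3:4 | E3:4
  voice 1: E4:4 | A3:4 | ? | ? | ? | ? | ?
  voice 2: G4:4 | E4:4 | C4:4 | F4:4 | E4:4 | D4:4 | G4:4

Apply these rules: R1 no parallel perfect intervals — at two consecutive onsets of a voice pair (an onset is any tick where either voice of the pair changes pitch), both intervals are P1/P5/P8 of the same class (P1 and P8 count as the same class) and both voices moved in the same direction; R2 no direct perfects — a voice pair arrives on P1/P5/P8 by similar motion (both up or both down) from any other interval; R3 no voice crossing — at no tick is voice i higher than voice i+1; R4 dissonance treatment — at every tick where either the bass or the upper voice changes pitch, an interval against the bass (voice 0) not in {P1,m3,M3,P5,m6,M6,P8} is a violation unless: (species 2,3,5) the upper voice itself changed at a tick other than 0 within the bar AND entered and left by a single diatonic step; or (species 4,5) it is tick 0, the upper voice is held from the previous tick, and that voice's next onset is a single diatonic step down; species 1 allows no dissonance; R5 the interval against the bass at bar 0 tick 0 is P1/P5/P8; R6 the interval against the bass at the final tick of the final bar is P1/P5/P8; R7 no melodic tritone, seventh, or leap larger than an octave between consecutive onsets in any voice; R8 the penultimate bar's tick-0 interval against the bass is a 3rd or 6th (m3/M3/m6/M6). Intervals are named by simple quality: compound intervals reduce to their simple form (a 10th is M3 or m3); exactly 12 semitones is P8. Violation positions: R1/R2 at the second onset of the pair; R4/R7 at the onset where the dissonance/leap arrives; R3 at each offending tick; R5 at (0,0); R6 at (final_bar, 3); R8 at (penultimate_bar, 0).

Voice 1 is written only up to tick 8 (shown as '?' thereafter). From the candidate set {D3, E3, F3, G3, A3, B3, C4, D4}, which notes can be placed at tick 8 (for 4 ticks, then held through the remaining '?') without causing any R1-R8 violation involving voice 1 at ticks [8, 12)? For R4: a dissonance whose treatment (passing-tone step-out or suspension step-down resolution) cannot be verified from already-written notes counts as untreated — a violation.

D3: legal
E3: violates R4
F3: violates R1
G3: violates R4
A3: legal
B3: legal
C4: violates R4
D4: violates R2,R3

{A3, B3, D3}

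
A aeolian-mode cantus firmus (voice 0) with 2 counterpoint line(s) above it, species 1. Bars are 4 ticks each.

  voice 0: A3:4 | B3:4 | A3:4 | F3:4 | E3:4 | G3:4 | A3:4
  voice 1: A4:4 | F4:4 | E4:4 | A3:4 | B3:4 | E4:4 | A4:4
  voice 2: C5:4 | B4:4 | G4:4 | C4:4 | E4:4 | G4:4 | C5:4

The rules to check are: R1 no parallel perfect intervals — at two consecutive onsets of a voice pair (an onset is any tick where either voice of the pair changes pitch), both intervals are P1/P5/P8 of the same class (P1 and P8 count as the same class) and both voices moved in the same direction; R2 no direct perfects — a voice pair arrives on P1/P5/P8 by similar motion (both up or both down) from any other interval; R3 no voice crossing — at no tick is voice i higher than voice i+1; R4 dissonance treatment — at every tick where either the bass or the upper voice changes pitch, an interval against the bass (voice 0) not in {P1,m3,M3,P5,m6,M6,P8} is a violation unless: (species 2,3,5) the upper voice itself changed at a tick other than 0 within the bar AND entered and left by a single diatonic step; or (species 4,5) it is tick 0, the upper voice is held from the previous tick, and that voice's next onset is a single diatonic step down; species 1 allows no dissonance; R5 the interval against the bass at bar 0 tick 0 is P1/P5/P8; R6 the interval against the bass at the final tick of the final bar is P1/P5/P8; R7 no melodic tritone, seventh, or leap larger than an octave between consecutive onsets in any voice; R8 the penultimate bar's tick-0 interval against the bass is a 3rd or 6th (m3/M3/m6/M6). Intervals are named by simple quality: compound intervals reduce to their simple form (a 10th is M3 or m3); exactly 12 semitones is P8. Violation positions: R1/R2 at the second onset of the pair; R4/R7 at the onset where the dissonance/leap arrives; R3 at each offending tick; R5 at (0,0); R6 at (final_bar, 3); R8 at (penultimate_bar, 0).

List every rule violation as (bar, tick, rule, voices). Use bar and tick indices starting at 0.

bar 0: v0=A3 v1=A4 v2=C5 downbeat m3
bar 1: v0=B3 v1=F4 v2=B4 downbeat P8
bar 2: v0=A3 v1=E4 v2=G4 downbeat m7
bar 3: v0=F3 v1=A3 v2=C4 downbeat P5
bar 4: v0=E3 v1=B3 v2=E4 downbeat P8
bar 5: v0=G3 v1=E4 v2=G4 downbeat P8
bar 6: v0=A3 v1=A4 v2=C5 downbeat m3
  -> R5 @ bar 0 tick 0 v(0, 2): opens on m3
  -> R4 @ bar 1 tick 0 v(0, 1): B3/F4 TT untreated
  -> R2 @ bar 2 tick 0 v(0, 1): B3/F4 TT -> A3/E4 P5 similar
  -> R4 @ bar 2 tick 0 v(0, 2): A3/G4 m7 untreated
  -> R2 @ bar 3 tick 0 v(0, 2): A3/G4 m7 -> F3/C4 P5 similar
  -> R1 @ bar 5 tick 0 v(0, 2): E3/E4 P8 -> G3/G4 P8 similar
  -> R8 @ bar 5 tick 0 v(0, 2): penult P8 not 3rd/6th
  -> R2 @ bar 6 tick 0 v(0, 1): G3/E4 M6 -> A3/A4 P8 similar
  -> R6 @ bar 6 tick 3 v(0, 2): closes on m3

(0, 0, R5, (0, 2))
(1, 0, R4, (0, 1))
(2, 0, R2, (0, 1))
(2, 0, R4, (0, 2))
(3, 0, R2, (0, 2))
(5, 0, R1, (0, 2))
(5, 0, R8, (0, 2))
(6, 0, R2, (0, 1))
(6, 3, R6, (0, 2))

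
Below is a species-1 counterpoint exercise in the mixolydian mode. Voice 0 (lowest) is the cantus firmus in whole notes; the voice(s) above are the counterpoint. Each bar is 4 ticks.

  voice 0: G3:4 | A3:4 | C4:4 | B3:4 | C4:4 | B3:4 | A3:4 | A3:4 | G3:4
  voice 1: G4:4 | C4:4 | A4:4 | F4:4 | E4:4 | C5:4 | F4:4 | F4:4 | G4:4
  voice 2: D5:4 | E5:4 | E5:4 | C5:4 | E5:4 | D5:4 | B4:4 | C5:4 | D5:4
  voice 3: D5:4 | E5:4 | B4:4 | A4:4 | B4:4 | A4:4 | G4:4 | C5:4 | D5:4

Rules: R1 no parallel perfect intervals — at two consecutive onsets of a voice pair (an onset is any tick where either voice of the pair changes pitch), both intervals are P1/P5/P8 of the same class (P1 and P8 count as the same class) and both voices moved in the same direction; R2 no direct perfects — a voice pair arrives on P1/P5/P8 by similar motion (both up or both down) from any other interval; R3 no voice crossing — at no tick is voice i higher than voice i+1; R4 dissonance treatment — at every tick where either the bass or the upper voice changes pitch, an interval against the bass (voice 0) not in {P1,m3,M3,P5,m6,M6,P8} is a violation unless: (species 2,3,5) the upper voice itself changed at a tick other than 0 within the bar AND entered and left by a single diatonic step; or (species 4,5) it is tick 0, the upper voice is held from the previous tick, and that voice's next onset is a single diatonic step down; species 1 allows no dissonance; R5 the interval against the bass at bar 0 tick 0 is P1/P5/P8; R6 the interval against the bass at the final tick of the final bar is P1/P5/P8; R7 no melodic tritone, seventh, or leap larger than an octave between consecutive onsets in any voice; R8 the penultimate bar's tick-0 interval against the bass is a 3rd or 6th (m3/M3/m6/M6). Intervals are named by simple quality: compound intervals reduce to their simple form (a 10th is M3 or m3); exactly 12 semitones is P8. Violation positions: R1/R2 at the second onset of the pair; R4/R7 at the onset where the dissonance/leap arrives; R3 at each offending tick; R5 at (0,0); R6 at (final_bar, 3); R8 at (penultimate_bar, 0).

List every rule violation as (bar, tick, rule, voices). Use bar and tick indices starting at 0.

bar 0: v0=G3 v1=G4 v2=D5 v3=D5 downbeat P5
bar 1: v0=A3 v1=C4 v2=E5 v3=E5 downbeat P5
bar 2: v0=C4 v1=A4 v2=E5 v3=B4 downbeat M7
bar 3: v0=B3 v1=F4 v2=C5 v3=A4 downbeat m7
bar 4: v0=C4 v1=E4 v2=E5 v3=B4 downbeat M7
bar 5: v0=B3 v1=C5 v2=D5 v3=A4 downbeat m7
bar 6: v0=A3 v1=F4 v2=B4 v3=G4 downbeat m7
bar 7: v0=A3 v1=F4 v2=C5 v3=C5 downbeat m3
bar 8: v0=G3 v1=G4 v2=D5 v3=D5 downbeat P5
  -> R1 @ bar 1 tick 0 v(0, 2): G3/D5 P5 -> A3/E5 P5 similar
  -> R1 @ bar 1 tick 0 v(0, 3): G3/D5 P5 -> A3/E5 P5 similar
  -> R1 @ bar 1 tick 0 v(2, 3): D5/D5 P1 -> E5/E5 P1 similar
  -> R3 @ bar 2 tick 0 v(2, 3): E5 above B4
  -> R4 @ bar 2 tick 0 v(0, 3): C4/B4 M7 untreated
  -> R3 @ bar 2 tick 1 v(2, 3): E5 above B4
  -> R3 @ bar 2 tick 2 v(2, 3): E5 above B4
  -> R3 @ bar 2 tick 3 v(2, 3): E5 above B4
  -> R1 @ bar 3 tick 0 v(1, 2): A4/E5 P5 -> F4/C5 P5 similar
  -> R3 @ bar 3 tick 0 v(2, 3): C5 above A4
  -> R4 @ bar 3 tick 0 v(0, 1): B3/F4 TT untreated
  -> R4 @ bar 3 tick 0 v(0, 2): B3/C5 m2 untreated
  -> R4 @ bar 3 tick 0 v(0, 3): B3/A4 m7 untreated
  -> R3 @ bar 3 tick 1 v(2, 3): C5 above A4
  -> R3 @ bar 3 tick 2 v(2, 3): C5 above A4
  -> R3 @ bar 3 tick 3 v(2, 3): C5 above A4
  -> R3 @ bar 4 tick 0 v(2, 3): E5 above B4
  -> R4 @ bar 4 tick 0 v(0, 3): C4/B4 M7 untreated
  -> R3 @ bar 4 tick 1 v(2, 3): E5 above B4
  -> R3 @ bar 4 tick 2 v(2, 3): E5 above B4
  -> R3 @ bar 4 tick 3 v(2, 3): E5 above B4
  -> R3 @ bar 5 tick 0 v(2, 3): D5 above A4
  -> R4 @ bar 5 tick 0 v(0, 1): B3/C5 m2 untreated
  -> R4 @ bar 5 tick 0 v(0, 3): B3/A4 m7 untreated
  -> R3 @ bar 5 tick 1 v(2, 3): D5 above A4
  -> R3 @ bar 5 tick 2 v(2, 3): D5 above A4
  -> R3 @ bar 5 tick 3 v(2, 3): D5 above A4
  -> R3 @ bar 6 tick 0 v(2, 3): B4 above G4
  -> R4 @ bar 6 tick 0 v(0, 2): A3/B4 M2 untreated
  -> R4 @ bar 6 tick 0 v(0, 3): A3/G4 m7 untreated
  -> R3 @ bar 6 tick 1 v(2, 3): B4 above G4
  -> R3 @ bar 6 tick 2 v(2, 3): B4 above G4
  -> R3 @ bar 6 tick 3 v(2, 3): B4 above G4
  -> R2 @ bar 7 tick 0 v(2, 3): B4/G4 M3 -> C5/C5 P1 similar
  -> R1 @ bar 8 tick 0 v(1, 2): F4/C5 P5 -> G4/D5 P5 similar
  -> R1 @ bar 8 tick 0 v(1, 3): F4/C5 P5 -> G4/D5 P5 similar
  -> R1 @ bar 8 tick 0 v(2, 3): C5/C5 P1 -> D5/D5 P1 similar

(1, 0, R1, (0, 2))
(1, 0, R1, (0, 3))
(1, 0, R1, (2, 3))
(2, 0, R3, (2, 3))
(2, 0, R4, (0, 3))
(2, 1, R3, (2, 3))
(2, 2, R3, (2, 3))
(2, 3, R3, (2, 3))
(3, 0, R1, (1, 2))
(3, 0, R3, (2, 3))
(3, 0, R4, (0, 1))
(3, 0, R4, (0, 2))
(3, 0, R4, (0, 3))
(3, 1, R3, (2, 3))
(3, 2, R3, (2, 3))
(3, 3, R3, (2, 3))
(4, 0, R3, (2, 3))
(4, 0, R4, (0, 3))
(4, 1, R3, (2, 3))
(4, 2, R3, (2, 3))
(4, 3, R3, (2, 3))
(5, 0, R3, (2, 3))
(5, 0, R4, (0, 1))
(5, 0, R4, (0, 3))
(5, 1, R3, (2, 3))
(5, 2, R3, (2, 3))
(5, 3, R3, (2, 3))
(6, 0, R3, (2, 3))
(6, 0, R4, (0, 2))
(6, 0, R4, (0, 3))
(6, 1, R3, (2, 3))
(6, 2, R3, (2, 3))
(6, 3, R3, (2, 3))
(7, 0, R2, (2, 3))
(8, 0, R1, (1, 2))
(8, 0, R1, (1, 3))
(8, 0, R1, (2, 3))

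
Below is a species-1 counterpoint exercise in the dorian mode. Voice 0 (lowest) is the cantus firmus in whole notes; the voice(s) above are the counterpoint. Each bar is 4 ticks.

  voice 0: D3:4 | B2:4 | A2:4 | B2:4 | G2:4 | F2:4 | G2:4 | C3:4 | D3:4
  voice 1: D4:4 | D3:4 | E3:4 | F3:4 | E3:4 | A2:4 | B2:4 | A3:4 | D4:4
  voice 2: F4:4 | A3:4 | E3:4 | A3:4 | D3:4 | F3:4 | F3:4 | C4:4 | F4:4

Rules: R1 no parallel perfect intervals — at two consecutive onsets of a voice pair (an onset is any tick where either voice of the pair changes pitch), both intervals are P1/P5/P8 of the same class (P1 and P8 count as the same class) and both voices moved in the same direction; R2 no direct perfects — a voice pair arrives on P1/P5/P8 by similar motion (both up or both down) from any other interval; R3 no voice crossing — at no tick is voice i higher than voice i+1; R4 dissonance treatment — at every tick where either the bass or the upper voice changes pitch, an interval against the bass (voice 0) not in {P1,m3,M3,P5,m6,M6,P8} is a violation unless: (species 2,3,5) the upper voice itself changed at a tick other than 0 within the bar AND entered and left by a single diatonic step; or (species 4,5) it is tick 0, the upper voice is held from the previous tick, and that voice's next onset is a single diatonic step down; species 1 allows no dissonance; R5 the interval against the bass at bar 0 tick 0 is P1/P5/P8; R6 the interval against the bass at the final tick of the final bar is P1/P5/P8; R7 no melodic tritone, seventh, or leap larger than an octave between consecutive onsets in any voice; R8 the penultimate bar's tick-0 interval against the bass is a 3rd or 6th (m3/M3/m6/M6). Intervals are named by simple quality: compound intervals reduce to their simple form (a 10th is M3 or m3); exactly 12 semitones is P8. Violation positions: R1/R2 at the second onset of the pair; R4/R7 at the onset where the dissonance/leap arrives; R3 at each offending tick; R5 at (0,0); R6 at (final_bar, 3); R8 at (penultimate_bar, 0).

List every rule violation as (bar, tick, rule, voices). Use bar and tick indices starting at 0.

(0, 0, R5, (0, 2))
(1, 0, R2, (1, 2))
(1, 0, R4, (0, 2))
(2, 0, R2, (0, 2))
(3, 0, R4, (0, 1))
(3, 0, R4, (0, 2))
(4, 0, R2, (0, 2))
(4, 0, R3, (1, 2))
(4, 1, R3, (1, 2))
(4, 2, R3, (1, 2))
(4, 3, R3, (1, 2))
(6, 0, R4, (0, 2))
(7, 0, R2, (0, 2))
(7, 0, R7, (1,))
(7, 0, R8, (0, 2))
(8, 0, R2, (0, 1))
(8, 3, R6, (0, 2))

bar 0: v0=D3 v1=D4 v2=F4 downbeat m3
bar 1: v0=B2 v1=D3 v2=A3 downbeat m7
bar 2: v0=A2 v1=E3 v2=E3 downbeat P5
bar 3: v0=B2 v1=F3 v2=A3 downbeat m7
bar 4: v0=G2 v1=E3 v2=D3 downbeat P5
bar 5: v0=F2 v1=A2 v2=F3 downbeat P8
bar 6: v0=G2 v1=B2 v2=F3 downbeat m7
bar 7: v0=C3 v1=A3 v2=C4 downbeat P8
bar 8: v0=D3 v1=D4 v2=F4 downbeat m3
  -> R5 @ bar 0 tick 0 v(0, 2): opens on m3
  -> R2 @ bar 1 tick 0 v(1, 2): D4/F4 m3 -> D3/A3 P5 similar
  -> R4 @ bar 1 tick 0 v(0, 2): B2/A3 m7 untreated
  -> R2 @ bar 2 tick 0 v(0, 2): B2/A3 m7 -> A2/E3 P5 similar
  -> R4 @ bar 3 tick 0 v(0, 1): B2/F3 TT untreated
  -> R4 @ bar 3 tick 0 v(0, 2): B2/A3 m7 untreated
  -> R2 @ bar 4 tick 0 v(0, 2): B2/A3 m7 -> G2/D3 P5 similar
  -> R3 @ bar 4 tick 0 v(1, 2): E3 above D3
  -> R3 @ bar 4 tick 1 v(1, 2): E3 above D3
  -> R3 @ bar 4 tick 2 v(1, 2): E3 above D3
  -> R3 @ bar 4 tick 3 v(1, 2): E3 above D3
  -> R4 @ bar 6 tick 0 v(0, 2): G2/F3 m7 untreated
  -> R2 @ bar 7 tick 0 v(0, 2): G2/F3 m7 -> C3/C4 P8 similar
  -> R7 @ bar 7 tick 0 v(1,): B2->A3 leap 10st
  -> R8 @ bar 7 tick 0 v(0, 2): penult P8 not 3rd/6th
  -> R2 @ bar 8 tick 0 v(0, 1): C3/A3 M6 -> D3/D4 P8 similar
  -> R6 @ bar 8 tick 3 v(0, 2): closes on m3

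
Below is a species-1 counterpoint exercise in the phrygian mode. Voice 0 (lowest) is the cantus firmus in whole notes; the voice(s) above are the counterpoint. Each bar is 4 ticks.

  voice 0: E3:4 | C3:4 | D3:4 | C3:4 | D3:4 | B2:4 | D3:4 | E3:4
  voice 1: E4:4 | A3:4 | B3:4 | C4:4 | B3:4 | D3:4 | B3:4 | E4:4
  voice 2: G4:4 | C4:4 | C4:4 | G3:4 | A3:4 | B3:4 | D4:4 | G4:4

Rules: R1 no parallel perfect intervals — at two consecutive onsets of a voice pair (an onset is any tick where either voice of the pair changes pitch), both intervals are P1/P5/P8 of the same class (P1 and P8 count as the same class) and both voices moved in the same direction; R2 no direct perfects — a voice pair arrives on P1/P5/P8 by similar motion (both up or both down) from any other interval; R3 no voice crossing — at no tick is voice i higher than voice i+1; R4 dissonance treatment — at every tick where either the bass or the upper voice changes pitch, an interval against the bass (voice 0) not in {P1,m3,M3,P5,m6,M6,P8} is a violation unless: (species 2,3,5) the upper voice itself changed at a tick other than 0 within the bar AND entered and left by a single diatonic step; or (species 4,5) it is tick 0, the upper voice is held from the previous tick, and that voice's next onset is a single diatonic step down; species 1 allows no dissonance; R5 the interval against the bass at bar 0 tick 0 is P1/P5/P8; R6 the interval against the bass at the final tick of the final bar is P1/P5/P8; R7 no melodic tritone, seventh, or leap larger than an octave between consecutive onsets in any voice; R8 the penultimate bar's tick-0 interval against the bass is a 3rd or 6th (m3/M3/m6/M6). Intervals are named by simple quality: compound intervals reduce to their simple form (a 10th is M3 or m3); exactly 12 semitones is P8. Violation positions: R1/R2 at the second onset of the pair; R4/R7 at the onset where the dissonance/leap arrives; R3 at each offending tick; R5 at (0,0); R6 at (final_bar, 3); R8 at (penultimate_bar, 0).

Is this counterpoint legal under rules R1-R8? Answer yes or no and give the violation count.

No (17 violations)

bar 0: v0=E3 v1=E4 v2=G4 (m3)
bar 1: v0=C3 v1=A3 v2=C4 (P8)
bar 2: v0=D3 v1=B3 v2=C4 (m7)
bar 3: v0=C3 v1=C4 v2=G3 (P5)
bar 4: v0=D3 v1=B3 v2=A3 (P5)
bar 5: v0=B2 v1=D3 v2=B3 (P8)
bar 6: v0=D3 v1=B3 v2=D4 (P8)
bar 7: v0=E3 v1=E4 v2=G4 (m3)
  R5 @ bar0.0: opens on m3
  R2 @ bar1.0: E3/G4 m3 -> C3/C4 P8 similar
  R4 @ bar2.0: D3/C4 m7 untreated
  R2 @ bar3.0: D3/C4 m7 -> C3/G3 P5 similar
  R3 @ bar3.0: C4 above G3
  R3 @ bar3.1: C4 above G3
  R3 @ bar3.2: C4 above G3
  R3 @ bar3.3: C4 above G3
  R1 @ bar4.0: C3/G3 P5 -> D3/A3 P5 similar
  R3 @ bar4.0: B3 above A3
  R3 @ bar4.1: B3 above A3
  R3 @ bar4.2: B3 above A3
  R3 @ bar4.3: B3 above A3
  R1 @ bar6.0: B2/B3 P8 -> D3/D4 P8 similar
  R8 @ bar6.0: penult P8 not 3rd/6th
  R2 @ bar7.0: D3/B3 M6 -> E3/E4 P8 similar
  R6 @ bar7.3: closes on m3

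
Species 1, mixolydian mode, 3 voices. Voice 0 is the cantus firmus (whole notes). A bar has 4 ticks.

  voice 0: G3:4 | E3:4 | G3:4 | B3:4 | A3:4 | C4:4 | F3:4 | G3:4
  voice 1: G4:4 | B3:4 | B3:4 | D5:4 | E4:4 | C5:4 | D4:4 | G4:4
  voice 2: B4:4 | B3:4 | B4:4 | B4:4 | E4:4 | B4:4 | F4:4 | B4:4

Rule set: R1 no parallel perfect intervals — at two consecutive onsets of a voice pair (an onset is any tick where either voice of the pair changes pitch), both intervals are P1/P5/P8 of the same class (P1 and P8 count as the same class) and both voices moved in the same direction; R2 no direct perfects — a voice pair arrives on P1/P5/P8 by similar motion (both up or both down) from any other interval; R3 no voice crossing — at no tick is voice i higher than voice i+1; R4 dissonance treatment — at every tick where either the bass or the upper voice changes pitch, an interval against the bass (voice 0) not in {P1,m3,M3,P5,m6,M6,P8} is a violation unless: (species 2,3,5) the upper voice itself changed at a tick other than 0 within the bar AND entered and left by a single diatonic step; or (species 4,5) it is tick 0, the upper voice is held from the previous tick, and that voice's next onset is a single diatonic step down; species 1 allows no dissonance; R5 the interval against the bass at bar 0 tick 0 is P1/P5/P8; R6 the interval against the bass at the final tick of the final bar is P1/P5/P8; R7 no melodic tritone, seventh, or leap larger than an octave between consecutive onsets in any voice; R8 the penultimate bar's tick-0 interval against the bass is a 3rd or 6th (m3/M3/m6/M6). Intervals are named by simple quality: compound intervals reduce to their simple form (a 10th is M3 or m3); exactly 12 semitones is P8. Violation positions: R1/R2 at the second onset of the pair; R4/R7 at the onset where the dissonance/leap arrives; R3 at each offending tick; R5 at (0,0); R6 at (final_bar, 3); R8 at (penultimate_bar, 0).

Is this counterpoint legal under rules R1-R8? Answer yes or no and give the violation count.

No (26 violations)

bar 0: v0=G3 v1=G4 v2=B4 (M3)
bar 1: v0=E3 v1=B3 v2=B3 (P5)
bar 2: v0=G3 v1=B3 v2=B4 (M3)
bar 3: v0=B3 v1=D5 v2=B4 (P8)
bar 4: v0=A3 v1=E4 v2=E4 (P5)
bar 5: v0=C4 v1=C5 v2=B4 (M7)
bar 6: v0=F3 v1=D4 v2=F4 (P8)
bar 7: v0=G3 v1=G4 v2=B4 (M3)
  R5 @ bar0.0: opens on M3
  R2 @ bar1.0: G3/G4 P8 -> E3/B3 P5 similar
  R2 @ bar1.0: G3/B4 M3 -> E3/B3 P5 similar
  R2 @ bar1.0: G4/B4 M3 -> B3/B3 P1 similar
  R3 @ bar3.0: D5 above B4
  R7 @ bar3.0: B3->D5 leap 15st
  R3 @ bar3.1: D5 above B4
  R3 @ bar3.2: D5 above B4
  R3 @ bar3.3: D5 above B4
  R2 @ bar4.0: B3/D5 m3 -> A3/E4 P5 similar
  R2 @ bar4.0: B3/B4 P8 -> A3/E4 P5 similar
  R2 @ bar4.0: D5/B4 m3 -> E4/E4 P1 similar
  R7 @ bar4.0: D5->E4 leap 10st
  R2 @ bar5.0: A3/E4 P5 -> C4/C5 P8 similar
  R3 @ bar5.0: C5 above B4
  R4 @ bar5.0: C4/B4 M7 untreated
  R3 @ bar5.1: C5 above B4
  R3 @ bar5.2: C5 above B4
  R3 @ bar5.3: C5 above B4
  R2 @ bar6.0: C4/B4 M7 -> F3/F4 P8 similar
  R7 @ bar6.0: C5->D4 leap 10st
  R7 @ bar6.0: B4->F4 leap 6st
  R8 @ bar6.0: penult P8 not 3rd/6th
  R2 @ bar7.0: F3/D4 M6 -> G3/G4 P8 similar
  R7 @ bar7.0: F4->B4 leap 6st
  R6 @ bar7.3: closes on M3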